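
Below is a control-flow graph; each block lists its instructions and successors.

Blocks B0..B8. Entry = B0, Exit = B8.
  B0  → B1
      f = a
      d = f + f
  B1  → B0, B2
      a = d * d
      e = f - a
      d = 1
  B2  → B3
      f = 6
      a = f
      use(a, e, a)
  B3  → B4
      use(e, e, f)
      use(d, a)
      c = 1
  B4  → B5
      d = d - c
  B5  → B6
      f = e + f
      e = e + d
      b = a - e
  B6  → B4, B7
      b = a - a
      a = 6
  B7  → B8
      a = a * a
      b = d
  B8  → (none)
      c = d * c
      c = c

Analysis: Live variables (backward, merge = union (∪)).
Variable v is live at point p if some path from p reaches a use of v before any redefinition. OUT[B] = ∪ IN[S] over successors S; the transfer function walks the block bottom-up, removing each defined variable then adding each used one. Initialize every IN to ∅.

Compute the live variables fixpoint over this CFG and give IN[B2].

Answer: {d, e}

Working:
Fixpoint table:
  B0:  IN={a}  OUT={d, f}
  B1:  IN={d, f}  OUT={a, d, e}
  B2:  IN={d, e}  OUT={a, d, e, f}
  B3:  IN={a, d, e, f}  OUT={a, c, d, e, f}
  B4:  IN={a, c, d, e, f}  OUT={a, c, d, e, f}
  B5:  IN={a, c, d, e, f}  OUT={a, c, d, e, f}
  B6:  IN={a, c, d, e, f}  OUT={a, c, d, e, f}
  B7:  IN={a, c, d}  OUT={c, d}
  B8:  IN={c, d}  OUT={}

Merge at B2: OUT[B2] = IN[B3] = {a, d, e, f}
Applying B2's transfer function to that OUT value gives IN[B2] (row B2 above).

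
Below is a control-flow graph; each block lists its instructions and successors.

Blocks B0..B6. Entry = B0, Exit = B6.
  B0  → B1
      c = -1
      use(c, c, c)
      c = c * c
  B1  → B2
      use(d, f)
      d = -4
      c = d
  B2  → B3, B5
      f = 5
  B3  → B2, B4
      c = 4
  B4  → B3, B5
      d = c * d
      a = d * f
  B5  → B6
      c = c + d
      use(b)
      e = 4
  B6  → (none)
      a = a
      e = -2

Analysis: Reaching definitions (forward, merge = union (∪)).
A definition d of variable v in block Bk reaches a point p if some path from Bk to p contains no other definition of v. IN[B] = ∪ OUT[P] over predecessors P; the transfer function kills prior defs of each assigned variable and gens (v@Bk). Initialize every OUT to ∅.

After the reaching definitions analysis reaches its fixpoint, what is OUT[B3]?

Answer: {a@B4, c@B3, d@B1, d@B4, f@B2}

Working:
Per-block solution:
  B0: | IN={} | OUT={c@B0}
  B1: | IN={c@B0} | OUT={c@B1, d@B1}
  B2: | IN={a@B4, c@B1, c@B3, d@B1, d@B4, f@B2} | OUT={a@B4, c@B1, c@B3, d@B1, d@B4, f@B2}
  B3: | IN={a@B4, c@B1, c@B3, d@B1, d@B4, f@B2} | OUT={a@B4, c@B3, d@B1, d@B4, f@B2}
  B4: | IN={a@B4, c@B3, d@B1, d@B4, f@B2} | OUT={a@B4, c@B3, d@B4, f@B2}
  B5: | IN={a@B4, c@B1, c@B3, d@B1, d@B4, f@B2} | OUT={a@B4, c@B5, d@B1, d@B4, e@B5, f@B2}
  B6: | IN={a@B4, c@B5, d@B1, d@B4, e@B5, f@B2} | OUT={a@B6, c@B5, d@B1, d@B4, e@B6, f@B2}

Merge at B3: IN[B3] = OUT[B2] ⊔ OUT[B4] = {a@B4, c@B1, c@B3, d@B1, d@B4, f@B2}
Applying B3's transfer function to that IN value gives OUT[B3] (row B3 above).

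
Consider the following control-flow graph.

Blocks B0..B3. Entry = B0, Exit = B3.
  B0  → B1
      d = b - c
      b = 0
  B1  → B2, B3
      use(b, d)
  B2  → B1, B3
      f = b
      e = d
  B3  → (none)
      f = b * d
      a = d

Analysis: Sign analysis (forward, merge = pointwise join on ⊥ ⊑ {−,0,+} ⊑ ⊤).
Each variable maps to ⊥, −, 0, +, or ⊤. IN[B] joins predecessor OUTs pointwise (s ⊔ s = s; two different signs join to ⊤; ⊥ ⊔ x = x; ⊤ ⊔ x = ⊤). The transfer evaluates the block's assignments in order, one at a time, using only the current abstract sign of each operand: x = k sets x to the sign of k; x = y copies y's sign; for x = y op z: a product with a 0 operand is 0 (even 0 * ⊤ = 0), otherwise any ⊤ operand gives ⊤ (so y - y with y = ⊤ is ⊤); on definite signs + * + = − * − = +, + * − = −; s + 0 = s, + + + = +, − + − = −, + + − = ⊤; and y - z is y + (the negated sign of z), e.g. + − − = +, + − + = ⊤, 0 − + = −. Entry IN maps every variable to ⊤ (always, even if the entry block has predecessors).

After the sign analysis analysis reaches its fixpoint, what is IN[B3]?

Converged values:
  B0:  IN=(all ⊤)  OUT={b:0; rest ⊤}
  B1:  IN={b:0; rest ⊤}  OUT={b:0; rest ⊤}
  B2:  IN={b:0; rest ⊤}  OUT={b:0, f:0; rest ⊤}
  B3:  IN={b:0; rest ⊤}  OUT={b:0, f:0; rest ⊤}

Merge at B3: IN[B3] = OUT[B1] ⊔ OUT[B2] = {a: ⊤, b: 0, c: ⊤, d: ⊤, e: ⊤, f: ⊤}

Answer: {a: ⊤, b: 0, c: ⊤, d: ⊤, e: ⊤, f: ⊤}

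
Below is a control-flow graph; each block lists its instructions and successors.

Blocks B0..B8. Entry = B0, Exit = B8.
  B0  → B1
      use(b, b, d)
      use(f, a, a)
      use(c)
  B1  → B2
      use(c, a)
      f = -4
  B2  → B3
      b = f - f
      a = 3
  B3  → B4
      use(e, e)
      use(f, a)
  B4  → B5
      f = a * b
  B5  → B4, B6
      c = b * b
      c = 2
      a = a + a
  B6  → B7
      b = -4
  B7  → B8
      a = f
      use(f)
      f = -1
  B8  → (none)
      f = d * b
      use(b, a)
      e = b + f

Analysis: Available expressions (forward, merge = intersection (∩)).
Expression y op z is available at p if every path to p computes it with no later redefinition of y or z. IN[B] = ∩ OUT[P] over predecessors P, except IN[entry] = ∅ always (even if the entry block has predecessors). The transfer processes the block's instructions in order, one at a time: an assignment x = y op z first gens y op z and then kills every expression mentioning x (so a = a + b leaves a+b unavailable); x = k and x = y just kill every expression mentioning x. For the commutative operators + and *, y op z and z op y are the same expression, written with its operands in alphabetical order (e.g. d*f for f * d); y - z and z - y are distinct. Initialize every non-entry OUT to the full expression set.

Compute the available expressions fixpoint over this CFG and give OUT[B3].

Answer: {f-f}

Trace:
Per-block solution:
  B0: | IN={} | OUT={}
  B1: | IN={} | OUT={}
  B2: | IN={} | OUT={f-f}
  B3: | IN={f-f} | OUT={f-f}
  B4: | IN={} | OUT={a*b}
  B5: | IN={a*b} | OUT={b*b}
  B6: | IN={b*b} | OUT={}
  B7: | IN={} | OUT={}
  B8: | IN={} | OUT={b*d, b+f}

Merge at B3: IN[B3] = OUT[B2] = {f-f}
Applying B3's transfer function to that IN value gives OUT[B3] (row B3 above).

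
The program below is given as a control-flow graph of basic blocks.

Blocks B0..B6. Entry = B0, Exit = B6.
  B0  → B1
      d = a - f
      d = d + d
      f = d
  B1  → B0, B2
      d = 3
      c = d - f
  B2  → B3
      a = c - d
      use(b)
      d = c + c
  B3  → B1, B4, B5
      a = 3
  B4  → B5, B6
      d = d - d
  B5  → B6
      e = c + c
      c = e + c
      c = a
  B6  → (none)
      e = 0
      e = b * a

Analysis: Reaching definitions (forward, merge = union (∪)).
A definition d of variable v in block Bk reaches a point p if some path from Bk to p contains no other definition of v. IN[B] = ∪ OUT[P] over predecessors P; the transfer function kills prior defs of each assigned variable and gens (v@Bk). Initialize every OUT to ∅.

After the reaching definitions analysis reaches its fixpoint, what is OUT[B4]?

Converged values:
  B0:  IN={a@B3, c@B1, d@B1, f@B0}  OUT={a@B3, c@B1, d@B0, f@B0}
  B1:  IN={a@B3, c@B1, d@B0, d@B2, f@B0}  OUT={a@B3, c@B1, d@B1, f@B0}
  B2:  IN={a@B3, c@B1, d@B1, f@B0}  OUT={a@B2, c@B1, d@B2, f@B0}
  B3:  IN={a@B2, c@B1, d@B2, f@B0}  OUT={a@B3, c@B1, d@B2, f@B0}
  B4:  IN={a@B3, c@B1, d@B2, f@B0}  OUT={a@B3, c@B1, d@B4, f@B0}
  B5:  IN={a@B3, c@B1, d@B2, d@B4, f@B0}  OUT={a@B3, c@B5, d@B2, d@B4, e@B5, f@B0}
  B6:  IN={a@B3, c@B1, c@B5, d@B2, d@B4, e@B5, f@B0}  OUT={a@B3, c@B1, c@B5, d@B2, d@B4, e@B6, f@B0}

Merge at B4: IN[B4] = OUT[B3] = {a@B3, c@B1, d@B2, f@B0}
Applying B4's transfer function to that IN value gives OUT[B4] (row B4 above).

Answer: {a@B3, c@B1, d@B4, f@B0}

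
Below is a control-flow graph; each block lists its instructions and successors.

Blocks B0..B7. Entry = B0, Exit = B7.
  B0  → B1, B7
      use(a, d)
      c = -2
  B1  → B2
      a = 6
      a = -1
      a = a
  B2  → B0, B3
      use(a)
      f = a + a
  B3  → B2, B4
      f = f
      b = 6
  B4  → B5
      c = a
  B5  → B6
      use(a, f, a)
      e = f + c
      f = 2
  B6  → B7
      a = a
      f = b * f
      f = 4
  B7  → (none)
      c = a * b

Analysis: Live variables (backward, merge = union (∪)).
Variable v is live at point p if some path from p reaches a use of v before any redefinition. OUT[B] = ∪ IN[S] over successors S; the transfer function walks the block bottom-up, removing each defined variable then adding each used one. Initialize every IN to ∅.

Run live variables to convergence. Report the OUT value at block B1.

Per-block solution:
  B0:   IN={a, b, d}   OUT={a, b, d}
  B1:   IN={b, d}   OUT={a, b, d}
  B2:   IN={a, b, d}   OUT={a, b, d, f}
  B3:   IN={a, d, f}   OUT={a, b, d, f}
  B4:   IN={a, b, f}   OUT={a, b, c, f}
  B5:   IN={a, b, c, f}   OUT={a, b, f}
  B6:   IN={a, b, f}   OUT={a, b}
  B7:   IN={a, b}   OUT={}

Merge at B1: OUT[B1] = IN[B2] = {a, b, d}

Answer: {a, b, d}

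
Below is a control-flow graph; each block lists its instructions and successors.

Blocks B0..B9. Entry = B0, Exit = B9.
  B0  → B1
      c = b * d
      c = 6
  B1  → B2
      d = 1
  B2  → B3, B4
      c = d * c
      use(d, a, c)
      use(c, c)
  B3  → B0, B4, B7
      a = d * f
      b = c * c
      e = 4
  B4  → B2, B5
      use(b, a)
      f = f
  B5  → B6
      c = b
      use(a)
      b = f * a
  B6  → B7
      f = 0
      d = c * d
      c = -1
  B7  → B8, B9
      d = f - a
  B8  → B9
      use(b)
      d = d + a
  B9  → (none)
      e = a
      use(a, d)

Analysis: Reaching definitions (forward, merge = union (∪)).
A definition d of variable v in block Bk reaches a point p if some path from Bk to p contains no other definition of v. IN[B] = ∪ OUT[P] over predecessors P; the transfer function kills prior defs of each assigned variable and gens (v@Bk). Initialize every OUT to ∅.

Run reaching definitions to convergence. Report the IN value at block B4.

Converged values:
  B0:   IN={a@B3, b@B3, c@B2, d@B1, e@B3, f@B4}   OUT={a@B3, b@B3, c@B0, d@B1, e@B3, f@B4}
  B1:   IN={a@B3, b@B3, c@B0, d@B1, e@B3, f@B4}   OUT={a@B3, b@B3, c@B0, d@B1, e@B3, f@B4}
  B2:   IN={a@B3, b@B3, c@B0, c@B2, d@B1, e@B3, f@B4}   OUT={a@B3, b@B3, c@B2, d@B1, e@B3, f@B4}
  B3:   IN={a@B3, b@B3, c@B2, d@B1, e@B3, f@B4}   OUT={a@B3, b@B3, c@B2, d@B1, e@B3, f@B4}
  B4:   IN={a@B3, b@B3, c@B2, d@B1, e@B3, f@B4}   OUT={a@B3, b@B3, c@B2, d@B1, e@B3, f@B4}
  B5:   IN={a@B3, b@B3, c@B2, d@B1, e@B3, f@B4}   OUT={a@B3, b@B5, c@B5, d@B1, e@B3, f@B4}
  B6:   IN={a@B3, b@B5, c@B5, d@B1, e@B3, f@B4}   OUT={a@B3, b@B5, c@B6, d@B6, e@B3, f@B6}
  B7:   IN={a@B3, b@B3, b@B5, c@B2, c@B6, d@B1, d@B6, e@B3, f@B4, f@B6}   OUT={a@B3, b@B3, b@B5, c@B2, c@B6, d@B7, e@B3, f@B4, f@B6}
  B8:   IN={a@B3, b@B3, b@B5, c@B2, c@B6, d@B7, e@B3, f@B4, f@B6}   OUT={a@B3, b@B3, b@B5, c@B2, c@B6, d@B8, e@B3, f@B4, f@B6}
  B9:   IN={a@B3, b@B3, b@B5, c@B2, c@B6, d@B7, d@B8, e@B3, f@B4, f@B6}   OUT={a@B3, b@B3, b@B5, c@B2, c@B6, d@B7, d@B8, e@B9, f@B4, f@B6}

Merge at B4: IN[B4] = OUT[B2] ⊔ OUT[B3] = {a@B3, b@B3, c@B2, d@B1, e@B3, f@B4}

Answer: {a@B3, b@B3, c@B2, d@B1, e@B3, f@B4}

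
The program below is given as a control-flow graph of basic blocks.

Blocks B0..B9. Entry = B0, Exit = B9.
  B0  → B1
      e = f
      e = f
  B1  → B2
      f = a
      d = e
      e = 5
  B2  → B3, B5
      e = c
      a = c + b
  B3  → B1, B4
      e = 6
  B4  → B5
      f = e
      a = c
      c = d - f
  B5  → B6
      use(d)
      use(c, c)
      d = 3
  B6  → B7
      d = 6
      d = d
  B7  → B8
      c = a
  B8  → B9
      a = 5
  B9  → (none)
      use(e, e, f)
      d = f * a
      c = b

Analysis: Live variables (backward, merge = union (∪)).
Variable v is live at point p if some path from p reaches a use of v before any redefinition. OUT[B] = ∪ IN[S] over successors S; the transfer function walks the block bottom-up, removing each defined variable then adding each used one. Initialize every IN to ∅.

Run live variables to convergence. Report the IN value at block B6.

Answer: {a, b, e, f}

Working:
Converged values:
  B0:   IN={a, b, c, f}   OUT={a, b, c, e}
  B1:   IN={a, b, c, e}   OUT={b, c, d, f}
  B2:   IN={b, c, d, f}   OUT={a, b, c, d, e, f}
  B3:   IN={a, b, c, d}   OUT={a, b, c, d, e}
  B4:   IN={b, c, d, e}   OUT={a, b, c, d, e, f}
  B5:   IN={a, b, c, d, e, f}   OUT={a, b, e, f}
  B6:   IN={a, b, e, f}   OUT={a, b, e, f}
  B7:   IN={a, b, e, f}   OUT={b, e, f}
  B8:   IN={b, e, f}   OUT={a, b, e, f}
  B9:   IN={a, b, e, f}   OUT={}

Merge at B6: OUT[B6] = IN[B7] = {a, b, e, f}
Applying B6's transfer function to that OUT value gives IN[B6] (row B6 above).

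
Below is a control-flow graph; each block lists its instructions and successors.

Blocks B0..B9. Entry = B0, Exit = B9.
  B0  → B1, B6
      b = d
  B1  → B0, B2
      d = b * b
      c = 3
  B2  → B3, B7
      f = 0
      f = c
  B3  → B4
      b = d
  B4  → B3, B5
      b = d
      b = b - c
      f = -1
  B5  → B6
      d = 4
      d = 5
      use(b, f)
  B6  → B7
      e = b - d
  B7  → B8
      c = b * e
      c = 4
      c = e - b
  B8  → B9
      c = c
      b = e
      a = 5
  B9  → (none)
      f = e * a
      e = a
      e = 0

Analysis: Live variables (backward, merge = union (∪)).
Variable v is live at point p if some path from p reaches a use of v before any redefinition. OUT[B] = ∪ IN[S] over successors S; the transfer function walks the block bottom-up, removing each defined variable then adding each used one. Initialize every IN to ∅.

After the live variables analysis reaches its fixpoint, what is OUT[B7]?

Per-block solution:
  B0:   IN={d, e}   OUT={b, d, e}
  B1:   IN={b, e}   OUT={b, c, d, e}
  B2:   IN={b, c, d, e}   OUT={b, c, d, e}
  B3:   IN={c, d}   OUT={c, d}
  B4:   IN={c, d}   OUT={b, c, d, f}
  B5:   IN={b, f}   OUT={b, d}
  B6:   IN={b, d}   OUT={b, e}
  B7:   IN={b, e}   OUT={c, e}
  B8:   IN={c, e}   OUT={a, e}
  B9:   IN={a, e}   OUT={}

Merge at B7: OUT[B7] = IN[B8] = {c, e}

Answer: {c, e}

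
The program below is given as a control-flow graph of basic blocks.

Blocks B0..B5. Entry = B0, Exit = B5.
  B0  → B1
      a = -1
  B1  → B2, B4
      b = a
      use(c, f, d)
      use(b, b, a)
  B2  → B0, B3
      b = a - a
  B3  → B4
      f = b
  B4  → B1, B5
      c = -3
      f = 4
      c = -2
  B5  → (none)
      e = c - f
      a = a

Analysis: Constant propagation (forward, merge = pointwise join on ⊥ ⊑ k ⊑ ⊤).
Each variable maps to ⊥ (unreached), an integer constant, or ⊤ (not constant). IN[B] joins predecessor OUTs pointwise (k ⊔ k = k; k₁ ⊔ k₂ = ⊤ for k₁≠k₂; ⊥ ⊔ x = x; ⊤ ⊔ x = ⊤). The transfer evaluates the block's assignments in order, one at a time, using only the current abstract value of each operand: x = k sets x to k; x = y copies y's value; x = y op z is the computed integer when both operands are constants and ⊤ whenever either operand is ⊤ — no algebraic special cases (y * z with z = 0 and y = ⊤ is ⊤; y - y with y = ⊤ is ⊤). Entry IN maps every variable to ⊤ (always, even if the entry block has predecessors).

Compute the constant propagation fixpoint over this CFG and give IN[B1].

Per-block solution:
  B0:  IN=(all ⊤)  OUT={a:-1; rest ⊤}
  B1:  IN={a:-1; rest ⊤}  OUT={a:-1, b:-1; rest ⊤}
  B2:  IN={a:-1, b:-1; rest ⊤}  OUT={a:-1, b:0; rest ⊤}
  B3:  IN={a:-1, b:0; rest ⊤}  OUT={a:-1, b:0, f:0; rest ⊤}
  B4:  IN={a:-1; rest ⊤}  OUT={a:-1, c:-2, f:4; rest ⊤}
  B5:  IN={a:-1, c:-2, f:4; rest ⊤}  OUT={a:-1, c:-2, e:-6, f:4; rest ⊤}

Merge at B1: IN[B1] = OUT[B0] ⊔ OUT[B4] = {a: -1, b: ⊤, c: ⊤, d: ⊤, e: ⊤, f: ⊤}

Answer: {a: -1, b: ⊤, c: ⊤, d: ⊤, e: ⊤, f: ⊤}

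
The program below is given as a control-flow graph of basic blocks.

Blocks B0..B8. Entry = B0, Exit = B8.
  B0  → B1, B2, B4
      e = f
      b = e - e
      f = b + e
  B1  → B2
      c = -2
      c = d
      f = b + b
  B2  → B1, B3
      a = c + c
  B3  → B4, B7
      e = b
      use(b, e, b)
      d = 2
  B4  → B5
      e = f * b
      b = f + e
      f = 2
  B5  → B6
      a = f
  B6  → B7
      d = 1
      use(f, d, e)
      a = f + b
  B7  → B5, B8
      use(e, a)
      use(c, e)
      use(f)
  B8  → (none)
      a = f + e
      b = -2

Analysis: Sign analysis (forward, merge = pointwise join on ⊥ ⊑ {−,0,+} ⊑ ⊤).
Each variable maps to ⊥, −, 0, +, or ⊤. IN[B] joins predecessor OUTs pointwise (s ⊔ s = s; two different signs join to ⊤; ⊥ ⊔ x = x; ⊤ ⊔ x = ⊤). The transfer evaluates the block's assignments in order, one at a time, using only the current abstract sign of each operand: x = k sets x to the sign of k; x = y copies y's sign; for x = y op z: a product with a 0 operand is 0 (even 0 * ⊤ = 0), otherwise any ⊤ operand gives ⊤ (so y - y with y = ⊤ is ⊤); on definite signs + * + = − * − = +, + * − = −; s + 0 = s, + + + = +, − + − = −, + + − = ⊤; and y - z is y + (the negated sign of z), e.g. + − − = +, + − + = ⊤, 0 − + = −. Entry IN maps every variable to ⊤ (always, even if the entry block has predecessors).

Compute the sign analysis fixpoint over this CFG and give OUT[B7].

Answer: {a: ⊤, b: ⊤, c: ⊤, d: +, e: ⊤, f: ⊤}

Working:
Per-block solution:
  B0: | IN=(all ⊤) | OUT=(all ⊤)
  B1: | IN=(all ⊤) | OUT=(all ⊤)
  B2: | IN=(all ⊤) | OUT=(all ⊤)
  B3: | IN=(all ⊤) | OUT={d:+; rest ⊤}
  B4: | IN=(all ⊤) | OUT={f:+; rest ⊤}
  B5: | IN=(all ⊤) | OUT=(all ⊤)
  B6: | IN=(all ⊤) | OUT={d:+; rest ⊤}
  B7: | IN={d:+; rest ⊤} | OUT={d:+; rest ⊤}
  B8: | IN={d:+; rest ⊤} | OUT={b:-, d:+; rest ⊤}

Merge at B7: IN[B7] = OUT[B3] ⊔ OUT[B6] = {a: ⊤, b: ⊤, c: ⊤, d: +, e: ⊤, f: ⊤}
Applying B7's transfer function to that IN value gives OUT[B7] (row B7 above).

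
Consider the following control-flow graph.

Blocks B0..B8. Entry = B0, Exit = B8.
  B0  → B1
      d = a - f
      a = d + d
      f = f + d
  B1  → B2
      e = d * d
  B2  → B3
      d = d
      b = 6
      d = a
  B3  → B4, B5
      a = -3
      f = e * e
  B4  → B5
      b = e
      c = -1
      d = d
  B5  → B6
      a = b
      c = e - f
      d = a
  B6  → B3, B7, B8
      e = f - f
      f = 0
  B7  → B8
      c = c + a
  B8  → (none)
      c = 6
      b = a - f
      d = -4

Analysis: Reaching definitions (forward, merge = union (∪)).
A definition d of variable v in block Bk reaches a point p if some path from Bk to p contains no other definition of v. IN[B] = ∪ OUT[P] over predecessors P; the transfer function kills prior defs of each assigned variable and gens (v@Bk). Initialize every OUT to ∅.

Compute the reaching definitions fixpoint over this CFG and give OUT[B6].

Converged values:
  B0:  IN={}  OUT={a@B0, d@B0, f@B0}
  B1:  IN={a@B0, d@B0, f@B0}  OUT={a@B0, d@B0, e@B1, f@B0}
  B2:  IN={a@B0, d@B0, e@B1, f@B0}  OUT={a@B0, b@B2, d@B2, e@B1, f@B0}
  B3:  IN={a@B0, a@B5, b@B2, b@B4, c@B5, d@B2, d@B5, e@B1, e@B6, f@B0, f@B6}  OUT={a@B3, b@B2, b@B4, c@B5, d@B2, d@B5, e@B1, e@B6, f@B3}
  B4:  IN={a@B3, b@B2, b@B4, c@B5, d@B2, d@B5, e@B1, e@B6, f@B3}  OUT={a@B3, b@B4, c@B4, d@B4, e@B1, e@B6, f@B3}
  B5:  IN={a@B3, b@B2, b@B4, c@B4, c@B5, d@B2, d@B4, d@B5, e@B1, e@B6, f@B3}  OUT={a@B5, b@B2, b@B4, c@B5, d@B5, e@B1, e@B6, f@B3}
  B6:  IN={a@B5, b@B2, b@B4, c@B5, d@B5, e@B1, e@B6, f@B3}  OUT={a@B5, b@B2, b@B4, c@B5, d@B5, e@B6, f@B6}
  B7:  IN={a@B5, b@B2, b@B4, c@B5, d@B5, e@B6, f@B6}  OUT={a@B5, b@B2, b@B4, c@B7, d@B5, e@B6, f@B6}
  B8:  IN={a@B5, b@B2, b@B4, c@B5, c@B7, d@B5, e@B6, f@B6}  OUT={a@B5, b@B8, c@B8, d@B8, e@B6, f@B6}

Merge at B6: IN[B6] = OUT[B5] = {a@B5, b@B2, b@B4, c@B5, d@B5, e@B1, e@B6, f@B3}
Applying B6's transfer function to that IN value gives OUT[B6] (row B6 above).

Answer: {a@B5, b@B2, b@B4, c@B5, d@B5, e@B6, f@B6}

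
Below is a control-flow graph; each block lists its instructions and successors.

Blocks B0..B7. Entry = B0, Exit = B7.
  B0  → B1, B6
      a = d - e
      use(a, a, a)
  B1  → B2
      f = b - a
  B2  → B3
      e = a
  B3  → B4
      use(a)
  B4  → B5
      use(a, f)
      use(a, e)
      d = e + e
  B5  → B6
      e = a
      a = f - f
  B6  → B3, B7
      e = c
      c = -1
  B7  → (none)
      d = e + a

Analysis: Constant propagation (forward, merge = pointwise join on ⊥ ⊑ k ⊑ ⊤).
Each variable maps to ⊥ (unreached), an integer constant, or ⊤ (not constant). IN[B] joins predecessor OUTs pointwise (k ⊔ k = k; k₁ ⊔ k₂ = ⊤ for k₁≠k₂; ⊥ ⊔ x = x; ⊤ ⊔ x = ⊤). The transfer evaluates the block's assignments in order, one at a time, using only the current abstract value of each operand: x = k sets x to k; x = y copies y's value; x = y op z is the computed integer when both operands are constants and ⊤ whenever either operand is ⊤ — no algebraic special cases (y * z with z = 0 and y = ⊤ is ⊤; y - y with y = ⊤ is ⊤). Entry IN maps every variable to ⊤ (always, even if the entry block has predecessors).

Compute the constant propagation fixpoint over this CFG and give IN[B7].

Answer: {a: ⊤, b: ⊤, c: -1, d: ⊤, e: ⊤, f: ⊤}

Trace:
Converged values:
  B0:  IN=(all ⊤)  OUT=(all ⊤)
  B1:  IN=(all ⊤)  OUT=(all ⊤)
  B2:  IN=(all ⊤)  OUT=(all ⊤)
  B3:  IN=(all ⊤)  OUT=(all ⊤)
  B4:  IN=(all ⊤)  OUT=(all ⊤)
  B5:  IN=(all ⊤)  OUT=(all ⊤)
  B6:  IN=(all ⊤)  OUT={c:-1; rest ⊤}
  B7:  IN={c:-1; rest ⊤}  OUT={c:-1; rest ⊤}

Merge at B7: IN[B7] = OUT[B6] = {a: ⊤, b: ⊤, c: -1, d: ⊤, e: ⊤, f: ⊤}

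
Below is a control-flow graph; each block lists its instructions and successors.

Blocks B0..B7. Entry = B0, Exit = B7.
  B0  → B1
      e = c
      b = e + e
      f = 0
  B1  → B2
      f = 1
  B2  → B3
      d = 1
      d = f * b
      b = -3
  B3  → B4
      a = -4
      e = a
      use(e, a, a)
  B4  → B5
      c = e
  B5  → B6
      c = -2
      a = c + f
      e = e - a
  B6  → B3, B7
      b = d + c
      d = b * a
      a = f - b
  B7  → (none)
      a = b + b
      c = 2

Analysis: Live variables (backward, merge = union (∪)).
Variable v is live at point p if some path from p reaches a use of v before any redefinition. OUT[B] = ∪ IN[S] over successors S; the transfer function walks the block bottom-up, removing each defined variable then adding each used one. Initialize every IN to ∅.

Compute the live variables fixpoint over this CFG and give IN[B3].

Answer: {d, f}

Trace:
Per-block solution:
  B0: | IN={c} | OUT={b}
  B1: | IN={b} | OUT={b, f}
  B2: | IN={b, f} | OUT={d, f}
  B3: | IN={d, f} | OUT={d, e, f}
  B4: | IN={d, e, f} | OUT={d, e, f}
  B5: | IN={d, e, f} | OUT={a, c, d, f}
  B6: | IN={a, c, d, f} | OUT={b, d, f}
  B7: | IN={b} | OUT={}

Merge at B3: OUT[B3] = IN[B4] = {d, e, f}
Applying B3's transfer function to that OUT value gives IN[B3] (row B3 above).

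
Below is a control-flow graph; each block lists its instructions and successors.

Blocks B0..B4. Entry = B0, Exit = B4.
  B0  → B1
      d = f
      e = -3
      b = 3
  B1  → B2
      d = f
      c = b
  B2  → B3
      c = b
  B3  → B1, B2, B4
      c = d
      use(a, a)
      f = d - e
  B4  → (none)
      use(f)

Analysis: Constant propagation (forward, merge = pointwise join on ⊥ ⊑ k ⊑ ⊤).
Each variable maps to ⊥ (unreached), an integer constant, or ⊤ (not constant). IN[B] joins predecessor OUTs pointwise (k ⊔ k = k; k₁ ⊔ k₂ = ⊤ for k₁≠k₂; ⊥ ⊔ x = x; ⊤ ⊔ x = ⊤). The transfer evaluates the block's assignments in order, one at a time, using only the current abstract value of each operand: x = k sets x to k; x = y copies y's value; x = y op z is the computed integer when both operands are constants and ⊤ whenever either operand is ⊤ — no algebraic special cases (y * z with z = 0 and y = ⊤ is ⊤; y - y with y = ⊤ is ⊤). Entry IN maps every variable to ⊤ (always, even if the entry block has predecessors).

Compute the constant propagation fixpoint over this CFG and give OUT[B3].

Answer: {a: ⊤, b: 3, c: ⊤, d: ⊤, e: -3, f: ⊤}

Trace:
Fixpoint table:
  B0: | IN=(all ⊤) | OUT={b:3, e:-3; rest ⊤}
  B1: | IN={b:3, e:-3; rest ⊤} | OUT={b:3, c:3, e:-3; rest ⊤}
  B2: | IN={b:3, e:-3; rest ⊤} | OUT={b:3, c:3, e:-3; rest ⊤}
  B3: | IN={b:3, c:3, e:-3; rest ⊤} | OUT={b:3, e:-3; rest ⊤}
  B4: | IN={b:3, e:-3; rest ⊤} | OUT={b:3, e:-3; rest ⊤}

Merge at B3: IN[B3] = OUT[B2] = {a: ⊤, b: 3, c: 3, d: ⊤, e: -3, f: ⊤}
Applying B3's transfer function to that IN value gives OUT[B3] (row B3 above).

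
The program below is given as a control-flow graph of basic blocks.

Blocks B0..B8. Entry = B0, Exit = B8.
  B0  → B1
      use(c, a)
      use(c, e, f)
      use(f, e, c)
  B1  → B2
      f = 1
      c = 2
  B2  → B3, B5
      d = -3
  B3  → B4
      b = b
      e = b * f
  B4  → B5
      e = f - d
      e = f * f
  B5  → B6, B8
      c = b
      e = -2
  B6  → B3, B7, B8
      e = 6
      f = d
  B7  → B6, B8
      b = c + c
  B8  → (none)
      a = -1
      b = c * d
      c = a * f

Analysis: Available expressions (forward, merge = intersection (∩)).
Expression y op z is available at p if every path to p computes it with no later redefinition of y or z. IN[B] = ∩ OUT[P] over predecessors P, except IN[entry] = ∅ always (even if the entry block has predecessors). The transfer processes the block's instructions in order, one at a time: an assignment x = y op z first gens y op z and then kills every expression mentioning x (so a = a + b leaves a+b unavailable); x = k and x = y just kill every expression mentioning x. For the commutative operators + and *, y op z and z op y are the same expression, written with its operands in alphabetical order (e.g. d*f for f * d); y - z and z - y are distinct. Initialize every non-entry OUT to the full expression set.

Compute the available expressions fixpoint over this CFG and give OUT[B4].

Fixpoint table:
  B0:   IN={}   OUT={}
  B1:   IN={}   OUT={}
  B2:   IN={}   OUT={}
  B3:   IN={}   OUT={b*f}
  B4:   IN={b*f}   OUT={b*f, f*f, f-d}
  B5:   IN={}   OUT={}
  B6:   IN={}   OUT={}
  B7:   IN={}   OUT={c+c}
  B8:   IN={}   OUT={a*f}

Merge at B4: IN[B4] = OUT[B3] = {b*f}
Applying B4's transfer function to that IN value gives OUT[B4] (row B4 above).

Answer: {b*f, f*f, f-d}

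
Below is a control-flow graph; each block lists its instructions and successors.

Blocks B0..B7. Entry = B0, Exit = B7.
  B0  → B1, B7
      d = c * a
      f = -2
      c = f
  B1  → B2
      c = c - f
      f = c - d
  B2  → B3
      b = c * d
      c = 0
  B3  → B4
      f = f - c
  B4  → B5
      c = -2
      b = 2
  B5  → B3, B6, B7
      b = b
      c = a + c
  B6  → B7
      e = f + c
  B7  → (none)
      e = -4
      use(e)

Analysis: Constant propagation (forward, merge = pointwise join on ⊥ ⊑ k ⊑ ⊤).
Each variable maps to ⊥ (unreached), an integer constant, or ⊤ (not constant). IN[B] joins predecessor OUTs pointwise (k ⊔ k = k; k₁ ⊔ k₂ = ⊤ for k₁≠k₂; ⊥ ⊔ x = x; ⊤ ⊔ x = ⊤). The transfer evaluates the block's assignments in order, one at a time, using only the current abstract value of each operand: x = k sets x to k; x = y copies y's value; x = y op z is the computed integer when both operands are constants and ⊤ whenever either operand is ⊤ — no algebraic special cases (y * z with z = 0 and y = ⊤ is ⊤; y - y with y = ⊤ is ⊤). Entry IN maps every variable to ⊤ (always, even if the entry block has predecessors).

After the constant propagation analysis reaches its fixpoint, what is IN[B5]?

Answer: {a: ⊤, b: 2, c: -2, d: ⊤, e: ⊤, f: ⊤}

Working:
Per-block solution:
  B0: | IN=(all ⊤) | OUT={c:-2, f:-2; rest ⊤}
  B1: | IN={c:-2, f:-2; rest ⊤} | OUT={c:0; rest ⊤}
  B2: | IN={c:0; rest ⊤} | OUT={c:0; rest ⊤}
  B3: | IN=(all ⊤) | OUT=(all ⊤)
  B4: | IN=(all ⊤) | OUT={b:2, c:-2; rest ⊤}
  B5: | IN={b:2, c:-2; rest ⊤} | OUT={b:2; rest ⊤}
  B6: | IN={b:2; rest ⊤} | OUT={b:2; rest ⊤}
  B7: | IN=(all ⊤) | OUT={e:-4; rest ⊤}

Merge at B5: IN[B5] = OUT[B4] = {a: ⊤, b: 2, c: -2, d: ⊤, e: ⊤, f: ⊤}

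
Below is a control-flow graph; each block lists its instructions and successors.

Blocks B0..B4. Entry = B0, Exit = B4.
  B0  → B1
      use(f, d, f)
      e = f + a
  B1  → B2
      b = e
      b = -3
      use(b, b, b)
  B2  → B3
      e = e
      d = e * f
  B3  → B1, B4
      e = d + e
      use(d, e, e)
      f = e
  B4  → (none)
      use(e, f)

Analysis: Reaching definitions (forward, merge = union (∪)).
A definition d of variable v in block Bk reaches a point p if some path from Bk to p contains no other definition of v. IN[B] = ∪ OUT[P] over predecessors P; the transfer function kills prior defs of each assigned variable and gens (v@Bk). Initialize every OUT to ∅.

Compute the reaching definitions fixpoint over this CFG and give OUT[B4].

Per-block solution:
  B0:  IN={}  OUT={e@B0}
  B1:  IN={b@B1, d@B2, e@B0, e@B3, f@B3}  OUT={b@B1, d@B2, e@B0, e@B3, f@B3}
  B2:  IN={b@B1, d@B2, e@B0, e@B3, f@B3}  OUT={b@B1, d@B2, e@B2, f@B3}
  B3:  IN={b@B1, d@B2, e@B2, f@B3}  OUT={b@B1, d@B2, e@B3, f@B3}
  B4:  IN={b@B1, d@B2, e@B3, f@B3}  OUT={b@B1, d@B2, e@B3, f@B3}

Merge at B4: IN[B4] = OUT[B3] = {b@B1, d@B2, e@B3, f@B3}
Applying B4's transfer function to that IN value gives OUT[B4] (row B4 above).

Answer: {b@B1, d@B2, e@B3, f@B3}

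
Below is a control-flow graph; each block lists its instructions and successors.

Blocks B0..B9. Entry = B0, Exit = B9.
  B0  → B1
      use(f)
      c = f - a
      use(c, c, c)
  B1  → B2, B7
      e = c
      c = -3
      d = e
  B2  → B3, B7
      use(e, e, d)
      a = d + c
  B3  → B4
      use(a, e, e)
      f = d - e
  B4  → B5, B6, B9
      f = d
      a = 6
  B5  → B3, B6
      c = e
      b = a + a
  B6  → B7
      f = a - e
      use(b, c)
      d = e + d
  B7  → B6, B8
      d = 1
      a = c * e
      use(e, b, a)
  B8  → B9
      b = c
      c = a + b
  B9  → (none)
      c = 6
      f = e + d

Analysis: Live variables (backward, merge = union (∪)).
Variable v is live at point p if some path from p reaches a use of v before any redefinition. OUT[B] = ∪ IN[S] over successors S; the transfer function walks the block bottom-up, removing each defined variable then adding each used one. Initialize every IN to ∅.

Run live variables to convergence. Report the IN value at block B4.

Answer: {b, c, d, e}

Derivation:
Fixpoint table:
  B0:   IN={a, b, f}   OUT={b, c}
  B1:   IN={b, c}   OUT={b, c, d, e}
  B2:   IN={b, c, d, e}   OUT={a, b, c, d, e}
  B3:   IN={a, b, c, d, e}   OUT={b, c, d, e}
  B4:   IN={b, c, d, e}   OUT={a, b, c, d, e}
  B5:   IN={a, d, e}   OUT={a, b, c, d, e}
  B6:   IN={a, b, c, d, e}   OUT={b, c, e}
  B7:   IN={b, c, e}   OUT={a, b, c, d, e}
  B8:   IN={a, c, d, e}   OUT={d, e}
  B9:   IN={d, e}   OUT={}

Merge at B4: OUT[B4] = IN[B5] ⊔ IN[B6] ⊔ IN[B9] = {a, b, c, d, e}
Applying B4's transfer function to that OUT value gives IN[B4] (row B4 above).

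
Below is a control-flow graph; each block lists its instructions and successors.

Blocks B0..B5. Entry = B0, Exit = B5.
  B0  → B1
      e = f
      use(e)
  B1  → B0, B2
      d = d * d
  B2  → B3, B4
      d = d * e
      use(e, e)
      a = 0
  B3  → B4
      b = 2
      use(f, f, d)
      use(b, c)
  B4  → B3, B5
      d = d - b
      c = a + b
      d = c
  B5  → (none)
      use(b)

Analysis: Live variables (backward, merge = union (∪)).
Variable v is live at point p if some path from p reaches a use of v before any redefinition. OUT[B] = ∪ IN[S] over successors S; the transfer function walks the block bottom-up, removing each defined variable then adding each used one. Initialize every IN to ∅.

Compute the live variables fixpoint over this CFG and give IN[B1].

Answer: {b, c, d, e, f}

Working:
Converged values:
  B0:  IN={b, c, d, f}  OUT={b, c, d, e, f}
  B1:  IN={b, c, d, e, f}  OUT={b, c, d, e, f}
  B2:  IN={b, c, d, e, f}  OUT={a, b, c, d, f}
  B3:  IN={a, c, d, f}  OUT={a, b, d, f}
  B4:  IN={a, b, d, f}  OUT={a, b, c, d, f}
  B5:  IN={b}  OUT={}

Merge at B1: OUT[B1] = IN[B0] ⊔ IN[B2] = {b, c, d, e, f}
Applying B1's transfer function to that OUT value gives IN[B1] (row B1 above).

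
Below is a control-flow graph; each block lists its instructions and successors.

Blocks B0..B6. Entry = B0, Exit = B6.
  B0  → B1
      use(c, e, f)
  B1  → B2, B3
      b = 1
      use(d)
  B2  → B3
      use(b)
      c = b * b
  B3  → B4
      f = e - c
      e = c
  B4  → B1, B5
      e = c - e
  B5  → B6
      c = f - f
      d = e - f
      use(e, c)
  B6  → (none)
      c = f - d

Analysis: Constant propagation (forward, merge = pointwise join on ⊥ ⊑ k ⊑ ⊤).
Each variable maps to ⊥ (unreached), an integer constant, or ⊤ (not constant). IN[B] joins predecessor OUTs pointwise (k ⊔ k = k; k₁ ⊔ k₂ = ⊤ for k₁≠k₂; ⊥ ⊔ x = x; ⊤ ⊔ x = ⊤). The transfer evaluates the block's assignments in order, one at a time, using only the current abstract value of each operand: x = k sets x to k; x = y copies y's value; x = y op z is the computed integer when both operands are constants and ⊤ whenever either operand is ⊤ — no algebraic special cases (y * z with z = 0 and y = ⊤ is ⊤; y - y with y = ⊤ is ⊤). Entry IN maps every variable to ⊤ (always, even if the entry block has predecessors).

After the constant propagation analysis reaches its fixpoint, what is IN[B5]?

Per-block solution:
  B0:   IN=(all ⊤)   OUT=(all ⊤)
  B1:   IN=(all ⊤)   OUT={b:1; rest ⊤}
  B2:   IN={b:1; rest ⊤}   OUT={b:1, c:1; rest ⊤}
  B3:   IN={b:1; rest ⊤}   OUT={b:1; rest ⊤}
  B4:   IN={b:1; rest ⊤}   OUT={b:1; rest ⊤}
  B5:   IN={b:1; rest ⊤}   OUT={b:1; rest ⊤}
  B6:   IN={b:1; rest ⊤}   OUT={b:1; rest ⊤}

Merge at B5: IN[B5] = OUT[B4] = {a: ⊤, b: 1, c: ⊤, d: ⊤, e: ⊤, f: ⊤}

Answer: {a: ⊤, b: 1, c: ⊤, d: ⊤, e: ⊤, f: ⊤}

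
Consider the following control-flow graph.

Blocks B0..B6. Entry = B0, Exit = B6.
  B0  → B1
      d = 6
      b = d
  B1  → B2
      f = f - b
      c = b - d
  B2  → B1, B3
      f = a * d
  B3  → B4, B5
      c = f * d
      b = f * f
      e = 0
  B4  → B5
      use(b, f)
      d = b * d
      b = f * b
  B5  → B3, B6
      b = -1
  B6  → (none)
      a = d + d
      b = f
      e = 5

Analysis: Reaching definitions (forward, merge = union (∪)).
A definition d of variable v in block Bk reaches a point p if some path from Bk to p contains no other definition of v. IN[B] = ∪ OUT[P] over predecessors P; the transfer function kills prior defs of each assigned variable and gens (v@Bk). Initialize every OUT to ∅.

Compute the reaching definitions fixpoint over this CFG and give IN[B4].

Answer: {b@B3, c@B3, d@B0, d@B4, e@B3, f@B2}

Working:
Fixpoint table:
  B0:   IN={}   OUT={b@B0, d@B0}
  B1:   IN={b@B0, c@B1, d@B0, f@B2}   OUT={b@B0, c@B1, d@B0, f@B1}
  B2:   IN={b@B0, c@B1, d@B0, f@B1}   OUT={b@B0, c@B1, d@B0, f@B2}
  B3:   IN={b@B0, b@B5, c@B1, c@B3, d@B0, d@B4, e@B3, f@B2}   OUT={b@B3, c@B3, d@B0, d@B4, e@B3, f@B2}
  B4:   IN={b@B3, c@B3, d@B0, d@B4, e@B3, f@B2}   OUT={b@B4, c@B3, d@B4, e@B3, f@B2}
  B5:   IN={b@B3, b@B4, c@B3, d@B0, d@B4, e@B3, f@B2}   OUT={b@B5, c@B3, d@B0, d@B4, e@B3, f@B2}
  B6:   IN={b@B5, c@B3, d@B0, d@B4, e@B3, f@B2}   OUT={a@B6, b@B6, c@B3, d@B0, d@B4, e@B6, f@B2}

Merge at B4: IN[B4] = OUT[B3] = {b@B3, c@B3, d@B0, d@B4, e@B3, f@B2}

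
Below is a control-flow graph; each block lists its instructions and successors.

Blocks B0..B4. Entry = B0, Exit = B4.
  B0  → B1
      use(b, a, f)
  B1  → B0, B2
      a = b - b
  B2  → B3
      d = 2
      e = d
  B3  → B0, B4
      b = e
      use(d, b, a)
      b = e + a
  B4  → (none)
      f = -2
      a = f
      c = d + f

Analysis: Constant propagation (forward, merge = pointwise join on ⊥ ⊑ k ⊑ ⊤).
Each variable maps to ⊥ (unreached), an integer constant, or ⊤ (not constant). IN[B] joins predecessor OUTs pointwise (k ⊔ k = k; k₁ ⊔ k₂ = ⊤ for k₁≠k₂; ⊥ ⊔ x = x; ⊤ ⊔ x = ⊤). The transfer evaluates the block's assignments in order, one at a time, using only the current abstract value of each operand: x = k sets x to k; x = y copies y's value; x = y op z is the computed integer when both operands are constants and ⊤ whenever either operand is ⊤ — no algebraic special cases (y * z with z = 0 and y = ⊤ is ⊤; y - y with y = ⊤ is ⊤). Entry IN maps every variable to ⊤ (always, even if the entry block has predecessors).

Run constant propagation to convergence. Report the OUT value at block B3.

Answer: {a: ⊤, b: ⊤, c: ⊤, d: 2, e: 2, f: ⊤}

Trace:
Converged values:
  B0:  IN=(all ⊤)  OUT=(all ⊤)
  B1:  IN=(all ⊤)  OUT=(all ⊤)
  B2:  IN=(all ⊤)  OUT={d:2, e:2; rest ⊤}
  B3:  IN={d:2, e:2; rest ⊤}  OUT={d:2, e:2; rest ⊤}
  B4:  IN={d:2, e:2; rest ⊤}  OUT={a:-2, c:0, d:2, e:2, f:-2; rest ⊤}

Merge at B3: IN[B3] = OUT[B2] = {a: ⊤, b: ⊤, c: ⊤, d: 2, e: 2, f: ⊤}
Applying B3's transfer function to that IN value gives OUT[B3] (row B3 above).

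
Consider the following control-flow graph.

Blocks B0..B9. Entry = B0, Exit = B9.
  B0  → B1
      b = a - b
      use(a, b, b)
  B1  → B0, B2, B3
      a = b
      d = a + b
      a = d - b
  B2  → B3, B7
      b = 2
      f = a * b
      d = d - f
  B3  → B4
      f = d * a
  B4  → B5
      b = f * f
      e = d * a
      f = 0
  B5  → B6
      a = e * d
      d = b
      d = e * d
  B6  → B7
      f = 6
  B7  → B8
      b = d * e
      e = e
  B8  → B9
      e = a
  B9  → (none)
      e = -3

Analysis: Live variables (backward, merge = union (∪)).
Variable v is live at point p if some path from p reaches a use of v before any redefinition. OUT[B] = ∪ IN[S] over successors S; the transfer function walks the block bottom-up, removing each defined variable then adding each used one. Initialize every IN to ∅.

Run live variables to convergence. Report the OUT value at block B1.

Answer: {a, b, d, e}

Working:
Per-block solution:
  B0:  IN={a, b, e}  OUT={b, e}
  B1:  IN={b, e}  OUT={a, b, d, e}
  B2:  IN={a, d, e}  OUT={a, d, e}
  B3:  IN={a, d}  OUT={a, d, f}
  B4:  IN={a, d, f}  OUT={b, d, e}
  B5:  IN={b, d, e}  OUT={a, d, e}
  B6:  IN={a, d, e}  OUT={a, d, e}
  B7:  IN={a, d, e}  OUT={a}
  B8:  IN={a}  OUT={}
  B9:  IN={}  OUT={}

Merge at B1: OUT[B1] = IN[B0] ⊔ IN[B2] ⊔ IN[B3] = {a, b, d, e}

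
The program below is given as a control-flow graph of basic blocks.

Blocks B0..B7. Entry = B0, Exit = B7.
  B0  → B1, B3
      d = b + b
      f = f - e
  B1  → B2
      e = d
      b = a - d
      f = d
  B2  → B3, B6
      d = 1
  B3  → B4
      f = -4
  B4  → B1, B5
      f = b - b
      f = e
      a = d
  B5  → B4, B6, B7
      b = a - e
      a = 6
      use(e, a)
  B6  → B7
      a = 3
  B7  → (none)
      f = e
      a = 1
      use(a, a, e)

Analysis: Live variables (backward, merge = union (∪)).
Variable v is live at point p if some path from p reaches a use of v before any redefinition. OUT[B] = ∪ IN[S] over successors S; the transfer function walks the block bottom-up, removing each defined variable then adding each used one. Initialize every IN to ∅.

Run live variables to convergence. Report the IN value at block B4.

Per-block solution:
  B0:   IN={a, b, e, f}   OUT={a, b, d, e}
  B1:   IN={a, d}   OUT={b, e}
  B2:   IN={b, e}   OUT={b, d, e}
  B3:   IN={b, d, e}   OUT={b, d, e}
  B4:   IN={b, d, e}   OUT={a, d, e}
  B5:   IN={a, d, e}   OUT={b, d, e}
  B6:   IN={e}   OUT={e}
  B7:   IN={e}   OUT={}

Merge at B4: OUT[B4] = IN[B1] ⊔ IN[B5] = {a, d, e}
Applying B4's transfer function to that OUT value gives IN[B4] (row B4 above).

Answer: {b, d, e}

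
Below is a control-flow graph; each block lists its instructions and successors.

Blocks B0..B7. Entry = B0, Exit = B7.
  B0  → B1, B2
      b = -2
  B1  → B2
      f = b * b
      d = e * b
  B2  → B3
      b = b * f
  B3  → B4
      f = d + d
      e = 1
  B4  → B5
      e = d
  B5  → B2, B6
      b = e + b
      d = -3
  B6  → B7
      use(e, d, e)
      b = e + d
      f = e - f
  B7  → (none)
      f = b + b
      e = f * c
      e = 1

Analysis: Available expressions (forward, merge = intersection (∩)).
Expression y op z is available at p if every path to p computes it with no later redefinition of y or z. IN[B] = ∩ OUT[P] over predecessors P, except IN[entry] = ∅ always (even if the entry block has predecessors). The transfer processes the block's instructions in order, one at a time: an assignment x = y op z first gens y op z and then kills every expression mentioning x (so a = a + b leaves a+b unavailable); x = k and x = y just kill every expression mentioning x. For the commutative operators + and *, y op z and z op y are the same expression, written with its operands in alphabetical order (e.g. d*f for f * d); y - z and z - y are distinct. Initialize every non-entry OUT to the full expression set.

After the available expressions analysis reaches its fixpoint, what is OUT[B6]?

Converged values:
  B0:  IN={}  OUT={}
  B1:  IN={}  OUT={b*b, b*e}
  B2:  IN={}  OUT={}
  B3:  IN={}  OUT={d+d}
  B4:  IN={d+d}  OUT={d+d}
  B5:  IN={d+d}  OUT={}
  B6:  IN={}  OUT={d+e}
  B7:  IN={d+e}  OUT={b+b, c*f}

Merge at B6: IN[B6] = OUT[B5] = {}
Applying B6's transfer function to that IN value gives OUT[B6] (row B6 above).

Answer: {d+e}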